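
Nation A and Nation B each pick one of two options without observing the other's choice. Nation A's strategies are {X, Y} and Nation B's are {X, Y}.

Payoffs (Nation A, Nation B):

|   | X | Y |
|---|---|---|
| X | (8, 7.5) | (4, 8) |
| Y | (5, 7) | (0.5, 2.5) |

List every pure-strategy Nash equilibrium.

(X, Y)

(X, X): Nation B prefers Y (8 > 7.5) — not an equilibrium.
(X, Y): Nation A gets 4 ≥ 0.5 from Y, and Nation B gets 8 ≥ 7.5 from X — Nash equilibrium.
(Y, X): Nation A prefers X (8 > 5) — not an equilibrium.
(Y, Y): Nation A prefers X (4 > 0.5); Nation B prefers X (7 > 2.5) — not an equilibrium.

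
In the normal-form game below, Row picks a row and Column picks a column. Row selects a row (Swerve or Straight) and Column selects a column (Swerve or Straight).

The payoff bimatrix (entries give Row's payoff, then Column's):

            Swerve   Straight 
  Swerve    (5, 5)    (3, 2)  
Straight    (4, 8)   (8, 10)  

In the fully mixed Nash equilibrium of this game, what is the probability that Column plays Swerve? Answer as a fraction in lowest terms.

Let y be the probability that Column plays Swerve. In a completely mixed equilibrium, Row must be indifferent between Swerve and Straight.
Row's expected payoff from Swerve is 5y + 3(1−y); from Straight it is 4y + 8(1−y).
Setting these equal: 2y + 3 = −4y + 8, so y = 5/6.

5/6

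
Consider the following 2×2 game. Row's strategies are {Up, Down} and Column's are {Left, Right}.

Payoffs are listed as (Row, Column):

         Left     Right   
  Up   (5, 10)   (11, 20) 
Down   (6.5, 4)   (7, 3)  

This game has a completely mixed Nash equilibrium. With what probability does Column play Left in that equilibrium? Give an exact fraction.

8/11

Let c be the probability that Column plays Left. In a completely mixed equilibrium, Row must be indifferent between Up and Down.
Row's expected payoff from Up is 5c + 11(1−c); from Down it is 6.5c + 7(1−c).
Setting these equal: −6c + 11 = −0.5c + 7, so c = 8/11.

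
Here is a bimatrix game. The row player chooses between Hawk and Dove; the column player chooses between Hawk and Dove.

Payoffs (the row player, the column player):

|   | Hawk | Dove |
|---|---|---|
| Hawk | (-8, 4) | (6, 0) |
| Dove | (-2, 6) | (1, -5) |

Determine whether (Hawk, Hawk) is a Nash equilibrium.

No

At (Hawk, Hawk), the row player earns -8; switching to Dove would give -2, so the row player would deviate.
The column player earns 4; switching to Dove would give 0, so the column player has no profitable deviation.
Since at least one player can profitably deviate, this is not a Nash equilibrium.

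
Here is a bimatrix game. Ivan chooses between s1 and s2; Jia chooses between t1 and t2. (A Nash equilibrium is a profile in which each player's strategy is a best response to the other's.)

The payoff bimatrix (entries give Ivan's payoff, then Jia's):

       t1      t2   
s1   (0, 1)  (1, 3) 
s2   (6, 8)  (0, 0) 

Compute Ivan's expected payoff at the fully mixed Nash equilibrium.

First find y, the probability Jia plays t1, from Ivan's indifference between s1 and s2: (1−y) = 6y, giving y = 1/7.
Since Ivan is indifferent in equilibrium, Ivan's expected payoff equals the payoff from either row against (1/7, 6/7). Using s1: (6/7) = 6/7.

6/7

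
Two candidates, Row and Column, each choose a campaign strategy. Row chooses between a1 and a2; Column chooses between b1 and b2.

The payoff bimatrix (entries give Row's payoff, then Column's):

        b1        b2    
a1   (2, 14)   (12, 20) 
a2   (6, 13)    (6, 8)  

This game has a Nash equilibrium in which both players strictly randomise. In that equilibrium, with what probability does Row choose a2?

Let r be the probability that Row plays a1. In a completely mixed equilibrium, Column must be indifferent between b1 and b2.
Column's expected payoff from b1 is 14r + 13(1−r); from b2 it is 20r + 8(1−r).
Setting these equal: r + 13 = 12r + 8, so r = 5/11.
Therefore Row plays a2 with probability 1 − 5/11 = 6/11.

6/11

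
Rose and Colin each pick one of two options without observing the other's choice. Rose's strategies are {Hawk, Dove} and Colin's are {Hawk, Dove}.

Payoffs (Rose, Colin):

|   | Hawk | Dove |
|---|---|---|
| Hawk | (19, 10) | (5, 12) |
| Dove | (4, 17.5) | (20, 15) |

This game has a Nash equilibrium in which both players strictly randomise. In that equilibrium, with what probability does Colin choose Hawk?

Let y be the probability that Colin plays Hawk. In a completely mixed equilibrium, Rose must be indifferent between Hawk and Dove.
Rose's expected payoff from Hawk is 19y + 5(1−y); from Dove it is 4y + 20(1−y).
Setting these equal: 14y + 5 = −16y + 20, so y = 1/2.

1/2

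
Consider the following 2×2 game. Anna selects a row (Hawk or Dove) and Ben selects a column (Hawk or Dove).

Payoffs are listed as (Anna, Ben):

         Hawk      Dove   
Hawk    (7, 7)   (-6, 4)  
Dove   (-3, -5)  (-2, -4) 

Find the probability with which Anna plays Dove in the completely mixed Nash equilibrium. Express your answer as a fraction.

Let x be the probability that Anna plays Hawk. In a completely mixed equilibrium, Ben must be indifferent between Hawk and Dove.
Ben's expected payoff from Hawk is 7x − 5(1−x); from Dove it is 4x − 4(1−x).
Setting these equal: 12x − 5 = 8x − 4, so x = 1/4.
Therefore Anna plays Dove with probability 1 − 1/4 = 3/4.

3/4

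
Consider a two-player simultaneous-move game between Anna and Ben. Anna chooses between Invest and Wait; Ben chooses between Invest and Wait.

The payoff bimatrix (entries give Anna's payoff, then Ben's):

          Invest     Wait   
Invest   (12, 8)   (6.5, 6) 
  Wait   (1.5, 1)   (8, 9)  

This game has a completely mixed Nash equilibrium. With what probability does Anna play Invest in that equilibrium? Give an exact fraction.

4/5

Let r be the probability that Anna plays Invest. In a completely mixed equilibrium, Ben must be indifferent between Invest and Wait.
Ben's expected payoff from Invest is 8r + (1−r); from Wait it is 6r + 9(1−r).
Setting these equal: 7r + 1 = −3r + 9, so r = 4/5.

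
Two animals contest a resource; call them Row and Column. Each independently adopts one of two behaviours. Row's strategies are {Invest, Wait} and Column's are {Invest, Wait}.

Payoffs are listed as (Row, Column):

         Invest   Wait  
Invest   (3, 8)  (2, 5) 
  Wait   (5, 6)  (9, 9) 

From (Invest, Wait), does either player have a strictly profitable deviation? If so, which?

Row at (Invest, Wait) earns 2; deviating to Wait yields 9 — a strict improvement.
Column earns 5; deviating to Invest yields 8 — a strict improvement.
Both Row and Column have strictly profitable deviations.

Both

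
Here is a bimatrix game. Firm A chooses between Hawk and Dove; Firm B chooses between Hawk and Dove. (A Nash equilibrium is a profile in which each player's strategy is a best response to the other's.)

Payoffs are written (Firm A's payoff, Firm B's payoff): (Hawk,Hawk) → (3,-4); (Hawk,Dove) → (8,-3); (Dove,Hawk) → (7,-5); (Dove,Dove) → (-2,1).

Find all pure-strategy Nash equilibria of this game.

(Hawk, Hawk): Firm A prefers Dove (7 > 3); Firm B prefers Dove (-3 > -4) — not an equilibrium.
(Hawk, Dove): Firm A gets 8 ≥ -2 from Dove, and Firm B gets -3 ≥ -4 from Hawk — Nash equilibrium.
(Dove, Hawk): Firm B prefers Dove (1 > -5) — not an equilibrium.
(Dove, Dove): Firm A prefers Hawk (8 > -2) — not an equilibrium.

(Hawk, Dove)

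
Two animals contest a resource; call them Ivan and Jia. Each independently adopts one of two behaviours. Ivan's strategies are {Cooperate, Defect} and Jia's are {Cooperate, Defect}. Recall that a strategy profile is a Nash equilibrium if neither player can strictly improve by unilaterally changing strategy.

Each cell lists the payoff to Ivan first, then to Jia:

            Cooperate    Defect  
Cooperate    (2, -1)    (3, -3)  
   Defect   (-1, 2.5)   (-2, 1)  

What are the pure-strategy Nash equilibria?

(Cooperate, Cooperate): Ivan gets 2 ≥ -1 from Defect, and Jia gets -1 ≥ -3 from Defect — Nash equilibrium.
(Cooperate, Defect): Jia prefers Cooperate (-1 > -3) — not an equilibrium.
(Defect, Cooperate): Ivan prefers Cooperate (2 > -1) — not an equilibrium.
(Defect, Defect): Ivan prefers Cooperate (3 > -2); Jia prefers Cooperate (2.5 > 1) — not an equilibrium.

(Cooperate, Cooperate)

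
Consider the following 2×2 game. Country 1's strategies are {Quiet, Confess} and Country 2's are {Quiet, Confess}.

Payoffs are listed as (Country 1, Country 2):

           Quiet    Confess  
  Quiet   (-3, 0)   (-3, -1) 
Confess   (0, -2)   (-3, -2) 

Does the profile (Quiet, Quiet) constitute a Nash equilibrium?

At (Quiet, Quiet), Country 1 earns -3; switching to Confess would give 0, so Country 1 would deviate.
Country 2 earns 0; switching to Confess would give -1, so Country 2 has no profitable deviation.
Since at least one player can profitably deviate, this is not a Nash equilibrium.

No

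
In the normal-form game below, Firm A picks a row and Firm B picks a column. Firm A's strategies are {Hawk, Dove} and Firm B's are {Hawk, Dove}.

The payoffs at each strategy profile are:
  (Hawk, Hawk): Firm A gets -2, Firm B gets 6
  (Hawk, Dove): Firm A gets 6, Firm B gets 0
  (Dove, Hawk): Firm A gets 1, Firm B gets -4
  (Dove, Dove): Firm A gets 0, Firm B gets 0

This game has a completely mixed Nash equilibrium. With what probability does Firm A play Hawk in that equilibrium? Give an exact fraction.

2/5

Let p be the probability that Firm A plays Hawk. In a completely mixed equilibrium, Firm B must be indifferent between Hawk and Dove.
Firm B's expected payoff from Hawk is 6p − 4(1−p); from Dove it is 0.
Setting these equal: 10p − 4 = 0, so p = 2/5.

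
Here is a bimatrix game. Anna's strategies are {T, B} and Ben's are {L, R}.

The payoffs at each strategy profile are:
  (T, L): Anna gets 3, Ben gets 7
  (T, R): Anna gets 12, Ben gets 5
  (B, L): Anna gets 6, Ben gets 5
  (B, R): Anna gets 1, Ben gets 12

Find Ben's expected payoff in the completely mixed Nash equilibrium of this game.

59/9

First find x, the probability Anna plays T, from Ben's indifference between L and R: 7x + 5(1−x) = 5x + 12(1−x), giving x = 7/9.
Since Ben is indifferent in equilibrium, Ben's expected payoff equals the payoff from either column against (7/9, 2/9). Using L: 7(7/9) + 5(2/9) = 59/9.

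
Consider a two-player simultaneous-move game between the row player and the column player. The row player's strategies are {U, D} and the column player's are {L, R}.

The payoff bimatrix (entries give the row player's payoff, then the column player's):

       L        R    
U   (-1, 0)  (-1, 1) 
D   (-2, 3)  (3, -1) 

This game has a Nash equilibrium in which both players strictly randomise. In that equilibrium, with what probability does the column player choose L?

Let c be the probability that the column player plays L. In a completely mixed equilibrium, the row player must be indifferent between U and D.
The row player's expected payoff from U is −c − (1−c); from D it is −2c + 3(1−c).
Setting these equal: -1 = −5c + 3, so c = 4/5.

4/5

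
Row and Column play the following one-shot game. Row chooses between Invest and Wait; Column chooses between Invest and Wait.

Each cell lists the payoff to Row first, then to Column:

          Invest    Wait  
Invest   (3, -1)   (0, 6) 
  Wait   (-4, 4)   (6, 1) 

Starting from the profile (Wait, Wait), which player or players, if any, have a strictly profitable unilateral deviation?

Column

Row at (Wait, Wait) earns 6; deviating to Invest yields 0 — not better.
Column earns 1; deviating to Invest yields 4 — a strict improvement.
Only Column has a strictly profitable deviation.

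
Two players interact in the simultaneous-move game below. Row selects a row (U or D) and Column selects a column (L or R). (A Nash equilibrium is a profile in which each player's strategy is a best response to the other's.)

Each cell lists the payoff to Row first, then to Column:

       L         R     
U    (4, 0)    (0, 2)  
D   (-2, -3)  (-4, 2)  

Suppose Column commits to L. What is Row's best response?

Against L, Row earns 4 from U and -2 from D.
So U is the best response.

U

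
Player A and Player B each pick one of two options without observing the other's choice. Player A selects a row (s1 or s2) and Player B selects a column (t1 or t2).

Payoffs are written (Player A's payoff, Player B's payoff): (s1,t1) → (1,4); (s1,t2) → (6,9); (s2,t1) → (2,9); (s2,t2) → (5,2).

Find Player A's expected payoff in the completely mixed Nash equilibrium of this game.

7/2

First find y, the probability Player B plays t1, from Player A's indifference between s1 and s2: y + 6(1−y) = 2y + 5(1−y), giving y = 1/2.
Since Player A is indifferent in equilibrium, Player A's expected payoff equals the payoff from either row against (1/2, 1/2). Using s1: (1/2) + 6(1/2) = 7/2.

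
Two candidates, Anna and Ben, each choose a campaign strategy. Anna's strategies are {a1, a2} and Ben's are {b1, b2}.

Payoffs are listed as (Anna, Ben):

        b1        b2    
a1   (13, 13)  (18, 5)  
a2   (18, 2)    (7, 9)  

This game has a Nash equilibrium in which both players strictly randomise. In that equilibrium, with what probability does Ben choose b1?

11/16

Let c be the probability that Ben plays b1. In a completely mixed equilibrium, Anna must be indifferent between a1 and a2.
Anna's expected payoff from a1 is 13c + 18(1−c); from a2 it is 18c + 7(1−c).
Setting these equal: −5c + 18 = 11c + 7, so c = 11/16.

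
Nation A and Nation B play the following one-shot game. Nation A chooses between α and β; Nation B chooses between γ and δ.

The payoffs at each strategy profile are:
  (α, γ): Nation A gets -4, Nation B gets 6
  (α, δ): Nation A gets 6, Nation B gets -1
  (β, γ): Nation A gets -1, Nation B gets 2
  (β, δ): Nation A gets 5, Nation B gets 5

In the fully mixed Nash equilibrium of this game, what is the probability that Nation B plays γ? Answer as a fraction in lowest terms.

1/4

Let q be the probability that Nation B plays γ. In a completely mixed equilibrium, Nation A must be indifferent between α and β.
Nation A's expected payoff from α is −4q + 6(1−q); from β it is −q + 5(1−q).
Setting these equal: −10q + 6 = −6q + 5, so q = 1/4.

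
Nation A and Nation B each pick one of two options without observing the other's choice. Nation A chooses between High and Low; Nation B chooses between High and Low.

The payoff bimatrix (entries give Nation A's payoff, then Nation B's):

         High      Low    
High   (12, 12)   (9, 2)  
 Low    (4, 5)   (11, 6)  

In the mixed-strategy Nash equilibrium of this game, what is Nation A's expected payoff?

48/5

First find y, the probability Nation B plays High, from Nation A's indifference between High and Low: 12y + 9(1−y) = 4y + 11(1−y), giving y = 1/5.
Since Nation A is indifferent in equilibrium, Nation A's expected payoff equals the payoff from either row against (1/5, 4/5). Using High: 12(1/5) + 9(4/5) = 48/5.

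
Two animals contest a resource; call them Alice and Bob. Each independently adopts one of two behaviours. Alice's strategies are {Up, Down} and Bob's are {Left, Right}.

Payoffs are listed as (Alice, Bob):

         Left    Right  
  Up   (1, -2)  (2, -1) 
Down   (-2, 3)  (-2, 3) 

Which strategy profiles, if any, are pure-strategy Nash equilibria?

(Up, Left): Bob prefers Right (-1 > -2) — not an equilibrium.
(Up, Right): Alice gets 2 ≥ -2 from Down, and Bob gets -1 ≥ -2 from Left — Nash equilibrium.
(Down, Left): Alice prefers Up (1 > -2) — not an equilibrium.
(Down, Right): Alice prefers Up (2 > -2) — not an equilibrium.

(Up, Right)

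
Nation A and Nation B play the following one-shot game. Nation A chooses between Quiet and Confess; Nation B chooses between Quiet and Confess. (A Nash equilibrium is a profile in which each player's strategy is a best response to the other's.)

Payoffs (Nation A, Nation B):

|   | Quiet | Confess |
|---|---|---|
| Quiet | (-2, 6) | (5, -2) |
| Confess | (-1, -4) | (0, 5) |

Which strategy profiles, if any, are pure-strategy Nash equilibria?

none

(Quiet, Quiet): Nation A prefers Confess (-1 > -2) — not an equilibrium.
(Quiet, Confess): Nation B prefers Quiet (6 > -2) — not an equilibrium.
(Confess, Quiet): Nation B prefers Confess (5 > -4) — not an equilibrium.
(Confess, Confess): Nation A prefers Quiet (5 > 0) — not an equilibrium.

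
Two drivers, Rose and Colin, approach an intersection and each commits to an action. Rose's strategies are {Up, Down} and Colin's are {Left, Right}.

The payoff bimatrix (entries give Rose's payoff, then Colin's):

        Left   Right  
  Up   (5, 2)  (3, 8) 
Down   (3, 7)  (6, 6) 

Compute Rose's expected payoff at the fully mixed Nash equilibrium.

First find y, the probability Colin plays Left, from Rose's indifference between Up and Down: 5y + 3(1−y) = 3y + 6(1−y), giving y = 3/5.
Since Rose is indifferent in equilibrium, Rose's expected payoff equals the payoff from either row against (3/5, 2/5). Using Up: 5(3/5) + 3(2/5) = 21/5.

21/5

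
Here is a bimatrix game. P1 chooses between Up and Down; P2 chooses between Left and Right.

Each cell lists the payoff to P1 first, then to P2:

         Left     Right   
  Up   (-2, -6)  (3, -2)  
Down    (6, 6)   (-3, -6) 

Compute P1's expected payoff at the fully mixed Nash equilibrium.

First find q, the probability P2 plays Left, from P1's indifference between Up and Down: −2q + 3(1−q) = 6q − 3(1−q), giving q = 3/7.
Since P1 is indifferent in equilibrium, P1's expected payoff equals the payoff from either row against (3/7, 4/7). Using Up: −2(3/7) + 3(4/7) = 6/7.

6/7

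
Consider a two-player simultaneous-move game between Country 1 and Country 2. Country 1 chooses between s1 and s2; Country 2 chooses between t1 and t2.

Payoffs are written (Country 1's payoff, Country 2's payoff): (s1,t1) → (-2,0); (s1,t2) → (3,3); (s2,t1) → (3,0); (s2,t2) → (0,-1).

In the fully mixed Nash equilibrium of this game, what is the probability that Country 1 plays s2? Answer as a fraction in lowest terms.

3/4

Let x be the probability that Country 1 plays s1. In a completely mixed equilibrium, Country 2 must be indifferent between t1 and t2.
Country 2's expected payoff from t1 is 0; from t2 it is 3x − (1−x).
Setting these equal: 0 = 4x − 1, so x = 1/4.
Therefore Country 1 plays s2 with probability 1 − 1/4 = 3/4.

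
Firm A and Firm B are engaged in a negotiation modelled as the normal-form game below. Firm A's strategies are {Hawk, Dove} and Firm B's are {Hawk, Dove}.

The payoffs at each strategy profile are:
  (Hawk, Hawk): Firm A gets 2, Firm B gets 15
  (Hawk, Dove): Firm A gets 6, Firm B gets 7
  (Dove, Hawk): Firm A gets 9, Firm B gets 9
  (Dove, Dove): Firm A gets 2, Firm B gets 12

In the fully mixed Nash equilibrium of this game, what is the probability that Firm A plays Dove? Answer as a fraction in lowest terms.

8/11

Let r be the probability that Firm A plays Hawk. In a completely mixed equilibrium, Firm B must be indifferent between Hawk and Dove.
Firm B's expected payoff from Hawk is 15r + 9(1−r); from Dove it is 7r + 12(1−r).
Setting these equal: 6r + 9 = −5r + 12, so r = 3/11.
Therefore Firm A plays Dove with probability 1 − 3/11 = 8/11.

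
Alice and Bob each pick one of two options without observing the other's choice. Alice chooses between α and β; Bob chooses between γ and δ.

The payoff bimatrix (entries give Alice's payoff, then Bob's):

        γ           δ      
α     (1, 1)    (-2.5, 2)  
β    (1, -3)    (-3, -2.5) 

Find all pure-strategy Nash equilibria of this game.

(α, δ)

(α, γ): Bob prefers δ (2 > 1) — not an equilibrium.
(α, δ): Alice gets -2.5 ≥ -3 from β, and Bob gets 2 ≥ 1 from γ — Nash equilibrium.
(β, γ): Bob prefers δ (-2.5 > -3) — not an equilibrium.
(β, δ): Alice prefers α (-2.5 > -3) — not an equilibrium.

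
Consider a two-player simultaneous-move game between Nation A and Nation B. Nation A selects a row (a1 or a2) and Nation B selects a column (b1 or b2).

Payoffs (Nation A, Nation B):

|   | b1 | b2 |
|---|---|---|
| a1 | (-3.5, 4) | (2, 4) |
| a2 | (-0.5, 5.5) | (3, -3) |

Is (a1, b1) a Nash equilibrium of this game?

No

At (a1, b1), Nation A earns -3.5; switching to a2 would give -0.5, so Nation A would deviate.
Nation B earns 4; switching to b2 would give 4, so Nation B has no profitable deviation.
Since at least one player can profitably deviate, this is not a Nash equilibrium.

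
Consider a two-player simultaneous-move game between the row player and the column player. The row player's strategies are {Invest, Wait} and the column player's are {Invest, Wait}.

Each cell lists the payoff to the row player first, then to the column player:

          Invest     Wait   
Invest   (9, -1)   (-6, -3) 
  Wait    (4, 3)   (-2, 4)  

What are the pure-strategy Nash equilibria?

(Invest, Invest) and (Wait, Wait)

(Invest, Invest): the row player gets 9 ≥ 4 from Wait, and the column player gets -1 ≥ -3 from Wait — Nash equilibrium.
(Invest, Wait): the row player prefers Wait (-2 > -6); the column player prefers Invest (-1 > -3) — not an equilibrium.
(Wait, Invest): the row player prefers Invest (9 > 4); the column player prefers Wait (4 > 3) — not an equilibrium.
(Wait, Wait): the row player gets -2 ≥ -6 from Invest, and the column player gets 4 ≥ 3 from Invest — Nash equilibrium.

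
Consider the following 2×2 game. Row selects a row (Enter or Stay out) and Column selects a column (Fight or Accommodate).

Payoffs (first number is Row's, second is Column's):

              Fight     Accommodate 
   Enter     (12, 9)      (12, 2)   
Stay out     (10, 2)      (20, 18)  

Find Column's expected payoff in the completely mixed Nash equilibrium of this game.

First find x, the probability Row plays Enter, from Column's indifference between Fight and Accommodate: 9x + 2(1−x) = 2x + 18(1−x), giving x = 16/23.
Since Column is indifferent in equilibrium, Column's expected payoff equals the payoff from either column against (16/23, 7/23). Using Fight: 9(16/23) + 2(7/23) = 158/23.

158/23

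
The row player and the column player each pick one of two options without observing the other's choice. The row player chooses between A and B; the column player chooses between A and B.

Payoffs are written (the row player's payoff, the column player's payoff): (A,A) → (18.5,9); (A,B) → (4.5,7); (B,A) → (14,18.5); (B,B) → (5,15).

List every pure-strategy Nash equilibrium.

(A, A): the row player gets 18.5 ≥ 14 from B, and the column player gets 9 ≥ 7 from B — Nash equilibrium.
(A, B): the row player prefers B (5 > 4.5); the column player prefers A (9 > 7) — not an equilibrium.
(B, A): the row player prefers A (18.5 > 14) — not an equilibrium.
(B, B): the column player prefers A (18.5 > 15) — not an equilibrium.

(A, A)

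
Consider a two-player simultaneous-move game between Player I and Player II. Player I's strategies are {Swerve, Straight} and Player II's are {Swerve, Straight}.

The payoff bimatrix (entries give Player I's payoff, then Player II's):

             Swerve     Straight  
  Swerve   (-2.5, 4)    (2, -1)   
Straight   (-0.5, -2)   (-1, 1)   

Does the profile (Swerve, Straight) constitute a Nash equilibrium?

At (Swerve, Straight), Player I earns 2; switching to Straight would give -1, so Player I has no profitable deviation.
Player II earns -1; switching to Swerve would give 4, so Player II would deviate.
Since at least one player can profitably deviate, this is not a Nash equilibrium.

No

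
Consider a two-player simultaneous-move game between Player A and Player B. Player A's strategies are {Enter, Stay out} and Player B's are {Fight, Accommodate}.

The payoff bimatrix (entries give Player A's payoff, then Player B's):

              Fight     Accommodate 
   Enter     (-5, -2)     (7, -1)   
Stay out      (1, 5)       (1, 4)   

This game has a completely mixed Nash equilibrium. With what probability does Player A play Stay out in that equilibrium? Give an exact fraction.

1/2

Let x be the probability that Player A plays Enter. In a completely mixed equilibrium, Player B must be indifferent between Fight and Accommodate.
Player B's expected payoff from Fight is −2x + 5(1−x); from Accommodate it is −x + 4(1−x).
Setting these equal: −7x + 5 = −5x + 4, so x = 1/2.
Therefore Player A plays Stay out with probability 1 − 1/2 = 1/2.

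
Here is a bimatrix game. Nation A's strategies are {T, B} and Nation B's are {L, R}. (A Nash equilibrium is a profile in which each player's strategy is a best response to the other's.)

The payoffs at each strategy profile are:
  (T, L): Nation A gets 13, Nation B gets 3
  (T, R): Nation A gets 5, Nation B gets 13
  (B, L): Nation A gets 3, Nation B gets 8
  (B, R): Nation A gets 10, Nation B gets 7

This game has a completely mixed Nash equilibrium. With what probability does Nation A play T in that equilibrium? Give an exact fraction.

1/11

Let p be the probability that Nation A plays T. In a completely mixed equilibrium, Nation B must be indifferent between L and R.
Nation B's expected payoff from L is 3p + 8(1−p); from R it is 13p + 7(1−p).
Setting these equal: −5p + 8 = 6p + 7, so p = 1/11.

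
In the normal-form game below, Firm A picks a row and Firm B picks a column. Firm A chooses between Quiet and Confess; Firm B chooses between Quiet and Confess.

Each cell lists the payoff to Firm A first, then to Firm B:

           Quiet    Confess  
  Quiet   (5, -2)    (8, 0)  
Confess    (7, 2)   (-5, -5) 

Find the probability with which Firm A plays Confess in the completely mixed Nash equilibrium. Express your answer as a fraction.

Let p be the probability that Firm A plays Quiet. In a completely mixed equilibrium, Firm B must be indifferent between Quiet and Confess.
Firm B's expected payoff from Quiet is −2p + 2(1−p); from Confess it is −5(1−p).
Setting these equal: −4p + 2 = 5p − 5, so p = 7/9.
Therefore Firm A plays Confess with probability 1 − 7/9 = 2/9.

2/9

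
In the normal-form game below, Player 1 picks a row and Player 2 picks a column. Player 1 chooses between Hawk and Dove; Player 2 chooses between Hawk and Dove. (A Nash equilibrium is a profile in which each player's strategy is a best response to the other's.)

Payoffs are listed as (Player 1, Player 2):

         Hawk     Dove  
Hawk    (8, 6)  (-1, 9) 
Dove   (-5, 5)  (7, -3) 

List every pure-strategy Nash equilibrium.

none

(Hawk, Hawk): Player 2 prefers Dove (9 > 6) — not an equilibrium.
(Hawk, Dove): Player 1 prefers Dove (7 > -1) — not an equilibrium.
(Dove, Hawk): Player 1 prefers Hawk (8 > -5) — not an equilibrium.
(Dove, Dove): Player 2 prefers Hawk (5 > -3) — not an equilibrium.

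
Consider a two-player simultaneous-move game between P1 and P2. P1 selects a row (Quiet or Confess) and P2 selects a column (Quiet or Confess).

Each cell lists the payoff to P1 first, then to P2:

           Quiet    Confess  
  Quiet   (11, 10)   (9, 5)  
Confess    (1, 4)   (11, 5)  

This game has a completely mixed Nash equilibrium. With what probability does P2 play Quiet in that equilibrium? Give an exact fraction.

1/6

Let c be the probability that P2 plays Quiet. In a completely mixed equilibrium, P1 must be indifferent between Quiet and Confess.
P1's expected payoff from Quiet is 11c + 9(1−c); from Confess it is c + 11(1−c).
Setting these equal: 2c + 9 = −10c + 11, so c = 1/6.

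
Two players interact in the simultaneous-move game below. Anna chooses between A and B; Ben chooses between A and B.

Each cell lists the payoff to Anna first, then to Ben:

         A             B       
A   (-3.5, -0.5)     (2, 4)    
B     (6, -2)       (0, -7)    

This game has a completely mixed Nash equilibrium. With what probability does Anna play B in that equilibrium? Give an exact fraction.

Let p be the probability that Anna plays A. In a completely mixed equilibrium, Ben must be indifferent between A and B.
Ben's expected payoff from A is −0.5p − 2(1−p); from B it is 4p − 7(1−p).
Setting these equal: 1.5p − 2 = 11p − 7, so p = 10/19.
Therefore Anna plays B with probability 1 − 10/19 = 9/19.

9/19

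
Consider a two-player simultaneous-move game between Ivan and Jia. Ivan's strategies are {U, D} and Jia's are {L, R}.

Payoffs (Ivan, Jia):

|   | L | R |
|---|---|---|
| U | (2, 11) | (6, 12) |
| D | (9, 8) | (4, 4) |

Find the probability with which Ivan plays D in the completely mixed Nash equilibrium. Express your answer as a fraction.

Let r be the probability that Ivan plays U. In a completely mixed equilibrium, Jia must be indifferent between L and R.
Jia's expected payoff from L is 11r + 8(1−r); from R it is 12r + 4(1−r).
Setting these equal: 3r + 8 = 8r + 4, so r = 4/5.
Therefore Ivan plays D with probability 1 − 4/5 = 1/5.

1/5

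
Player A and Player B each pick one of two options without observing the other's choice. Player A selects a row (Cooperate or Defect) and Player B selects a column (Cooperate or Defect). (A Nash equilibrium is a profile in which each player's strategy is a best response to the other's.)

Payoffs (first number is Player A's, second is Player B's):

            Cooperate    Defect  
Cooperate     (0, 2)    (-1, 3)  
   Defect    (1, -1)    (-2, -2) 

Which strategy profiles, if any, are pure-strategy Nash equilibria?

(Cooperate, Cooperate): Player A prefers Defect (1 > 0); Player B prefers Defect (3 > 2) — not an equilibrium.
(Cooperate, Defect): Player A gets -1 ≥ -2 from Defect, and Player B gets 3 ≥ 2 from Cooperate — Nash equilibrium.
(Defect, Cooperate): Player A gets 1 ≥ 0 from Cooperate, and Player B gets -1 ≥ -2 from Defect — Nash equilibrium.
(Defect, Defect): Player A prefers Cooperate (-1 > -2); Player B prefers Cooperate (-1 > -2) — not an equilibrium.

(Cooperate, Defect) and (Defect, Cooperate)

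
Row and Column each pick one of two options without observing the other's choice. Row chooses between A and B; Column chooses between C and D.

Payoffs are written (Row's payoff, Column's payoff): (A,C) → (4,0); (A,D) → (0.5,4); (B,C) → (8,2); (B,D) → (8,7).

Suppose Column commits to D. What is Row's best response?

Against D, Row earns 0.5 from A and 8 from B.
So B is the best response.

B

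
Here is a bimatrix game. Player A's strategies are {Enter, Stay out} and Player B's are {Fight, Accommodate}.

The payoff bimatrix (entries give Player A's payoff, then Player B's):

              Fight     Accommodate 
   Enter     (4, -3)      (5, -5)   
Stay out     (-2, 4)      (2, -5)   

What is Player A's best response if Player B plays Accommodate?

Enter

Against Accommodate, Player A earns 5 from Enter and 2 from Stay out.
So Enter is the best response.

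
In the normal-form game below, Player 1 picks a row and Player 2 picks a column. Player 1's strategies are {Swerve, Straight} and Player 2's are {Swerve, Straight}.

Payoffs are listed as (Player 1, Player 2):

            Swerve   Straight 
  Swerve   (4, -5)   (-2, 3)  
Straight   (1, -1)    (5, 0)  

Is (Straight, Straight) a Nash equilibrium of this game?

Yes

At (Straight, Straight), Player 1 earns 5; switching to Swerve would give -2, so Player 1 has no profitable deviation.
Player 2 earns 0; switching to Swerve would give -1, so Player 2 has no profitable deviation.
Neither player can gain by a unilateral deviation, so this profile is a Nash equilibrium.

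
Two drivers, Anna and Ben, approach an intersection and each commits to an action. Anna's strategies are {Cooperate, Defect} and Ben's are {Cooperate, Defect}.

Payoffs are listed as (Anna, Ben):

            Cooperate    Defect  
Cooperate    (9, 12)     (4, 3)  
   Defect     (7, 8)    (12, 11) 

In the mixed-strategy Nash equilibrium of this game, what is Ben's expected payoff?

9

First find x, the probability Anna plays Cooperate, from Ben's indifference between Cooperate and Defect: 12x + 8(1−x) = 3x + 11(1−x), giving x = 1/4.
Since Ben is indifferent in equilibrium, Ben's expected payoff equals the payoff from either column against (1/4, 3/4). Using Cooperate: 12(1/4) + 8(3/4) = 9.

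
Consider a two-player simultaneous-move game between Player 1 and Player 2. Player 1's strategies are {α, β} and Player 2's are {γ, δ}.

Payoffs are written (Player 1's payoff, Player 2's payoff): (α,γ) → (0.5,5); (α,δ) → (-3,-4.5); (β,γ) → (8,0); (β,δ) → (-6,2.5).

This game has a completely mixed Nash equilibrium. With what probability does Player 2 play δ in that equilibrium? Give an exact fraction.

Let q be the probability that Player 2 plays γ. In a completely mixed equilibrium, Player 1 must be indifferent between α and β.
Player 1's expected payoff from α is 0.5q − 3(1−q); from β it is 8q − 6(1−q).
Setting these equal: 3.5q − 3 = 14q − 6, so q = 2/7.
Therefore Player 2 plays δ with probability 1 − 2/7 = 5/7.

5/7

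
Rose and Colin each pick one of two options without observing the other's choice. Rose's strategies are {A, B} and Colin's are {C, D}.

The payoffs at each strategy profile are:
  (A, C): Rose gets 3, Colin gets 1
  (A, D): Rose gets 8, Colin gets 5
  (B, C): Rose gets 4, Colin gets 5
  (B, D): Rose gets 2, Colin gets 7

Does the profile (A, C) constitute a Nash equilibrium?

At (A, C), Rose earns 3; switching to B would give 4, so Rose would deviate.
Colin earns 1; switching to D would give 5, so Colin would deviate.
Since at least one player can profitably deviate, this is not a Nash equilibrium.

No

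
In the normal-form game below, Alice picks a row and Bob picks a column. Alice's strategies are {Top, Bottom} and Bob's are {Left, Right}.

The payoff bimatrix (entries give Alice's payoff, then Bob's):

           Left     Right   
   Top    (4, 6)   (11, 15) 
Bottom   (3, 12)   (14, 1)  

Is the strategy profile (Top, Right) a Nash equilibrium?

At (Top, Right), Alice earns 11; switching to Bottom would give 14, so Alice would deviate.
Bob earns 15; switching to Left would give 6, so Bob has no profitable deviation.
Since at least one player can profitably deviate, this is not a Nash equilibrium.

No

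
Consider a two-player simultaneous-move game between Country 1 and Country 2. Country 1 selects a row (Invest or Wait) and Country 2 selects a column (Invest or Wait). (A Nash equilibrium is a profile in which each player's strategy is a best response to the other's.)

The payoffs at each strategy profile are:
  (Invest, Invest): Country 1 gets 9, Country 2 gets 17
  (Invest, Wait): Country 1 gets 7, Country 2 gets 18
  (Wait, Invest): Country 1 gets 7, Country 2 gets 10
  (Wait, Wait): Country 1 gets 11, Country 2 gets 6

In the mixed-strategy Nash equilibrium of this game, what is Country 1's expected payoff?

First find q, the probability Country 2 plays Invest, from Country 1's indifference between Invest and Wait: 9q + 7(1−q) = 7q + 11(1−q), giving q = 2/3.
Since Country 1 is indifferent in equilibrium, Country 1's expected payoff equals the payoff from either row against (2/3, 1/3). Using Invest: 9(2/3) + 7(1/3) = 25/3.

25/3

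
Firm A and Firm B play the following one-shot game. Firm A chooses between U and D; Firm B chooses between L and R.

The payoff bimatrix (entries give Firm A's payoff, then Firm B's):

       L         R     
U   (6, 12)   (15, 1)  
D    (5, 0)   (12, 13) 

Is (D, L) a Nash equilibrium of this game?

At (D, L), Firm A earns 5; switching to U would give 6, so Firm A would deviate.
Firm B earns 0; switching to R would give 13, so Firm B would deviate.
Since at least one player can profitably deviate, this is not a Nash equilibrium.

No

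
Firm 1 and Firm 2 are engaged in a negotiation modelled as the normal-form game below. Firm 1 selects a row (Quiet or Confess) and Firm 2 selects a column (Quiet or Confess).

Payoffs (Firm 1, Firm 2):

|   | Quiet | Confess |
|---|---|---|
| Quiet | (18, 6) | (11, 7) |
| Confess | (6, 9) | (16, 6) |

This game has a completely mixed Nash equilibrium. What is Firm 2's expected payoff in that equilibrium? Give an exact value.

27/4

First find x, the probability Firm 1 plays Quiet, from Firm 2's indifference between Quiet and Confess: 6x + 9(1−x) = 7x + 6(1−x), giving x = 3/4.
Since Firm 2 is indifferent in equilibrium, Firm 2's expected payoff equals the payoff from either column against (3/4, 1/4). Using Quiet: 6(3/4) + 9(1/4) = 27/4.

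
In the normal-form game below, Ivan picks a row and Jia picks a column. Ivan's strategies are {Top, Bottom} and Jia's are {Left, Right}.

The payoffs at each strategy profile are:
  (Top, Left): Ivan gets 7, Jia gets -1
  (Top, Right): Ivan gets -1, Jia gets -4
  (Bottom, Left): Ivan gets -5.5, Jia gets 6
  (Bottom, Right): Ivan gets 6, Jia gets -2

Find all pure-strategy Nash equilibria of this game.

(Top, Left)

(Top, Left): Ivan gets 7 ≥ -5.5 from Bottom, and Jia gets -1 ≥ -4 from Right — Nash equilibrium.
(Top, Right): Ivan prefers Bottom (6 > -1); Jia prefers Left (-1 > -4) — not an equilibrium.
(Bottom, Left): Ivan prefers Top (7 > -5.5) — not an equilibrium.
(Bottom, Right): Jia prefers Left (6 > -2) — not an equilibrium.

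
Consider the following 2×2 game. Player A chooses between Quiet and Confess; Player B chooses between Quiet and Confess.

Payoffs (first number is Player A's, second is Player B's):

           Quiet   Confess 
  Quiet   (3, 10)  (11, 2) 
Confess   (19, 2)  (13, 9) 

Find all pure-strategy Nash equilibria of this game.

(Confess, Confess)

(Quiet, Quiet): Player A prefers Confess (19 > 3) — not an equilibrium.
(Quiet, Confess): Player A prefers Confess (13 > 11); Player B prefers Quiet (10 > 2) — not an equilibrium.
(Confess, Quiet): Player B prefers Confess (9 > 2) — not an equilibrium.
(Confess, Confess): Player A gets 13 ≥ 11 from Quiet, and Player B gets 9 ≥ 2 from Quiet — Nash equilibrium.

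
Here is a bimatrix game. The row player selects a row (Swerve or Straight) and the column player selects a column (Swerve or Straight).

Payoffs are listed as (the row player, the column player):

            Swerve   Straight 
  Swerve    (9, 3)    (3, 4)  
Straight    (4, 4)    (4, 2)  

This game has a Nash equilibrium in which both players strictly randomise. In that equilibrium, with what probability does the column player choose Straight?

Let c be the probability that the column player plays Swerve. In a completely mixed equilibrium, the row player must be indifferent between Swerve and Straight.
The row player's expected payoff from Swerve is 9c + 3(1−c); from Straight it is 4c + 4(1−c).
Setting these equal: 6c + 3 = 4, so c = 1/6.
Therefore the column player plays Straight with probability 1 − 1/6 = 5/6.

5/6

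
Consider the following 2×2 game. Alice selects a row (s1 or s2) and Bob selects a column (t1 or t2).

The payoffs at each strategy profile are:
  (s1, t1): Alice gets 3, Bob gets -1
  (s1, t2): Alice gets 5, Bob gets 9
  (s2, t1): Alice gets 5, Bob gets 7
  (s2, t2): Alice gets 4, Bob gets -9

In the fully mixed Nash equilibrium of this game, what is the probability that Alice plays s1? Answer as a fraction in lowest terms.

8/13

Let x be the probability that Alice plays s1. In a completely mixed equilibrium, Bob must be indifferent between t1 and t2.
Bob's expected payoff from t1 is −x + 7(1−x); from t2 it is 9x − 9(1−x).
Setting these equal: −8x + 7 = 18x − 9, so x = 8/13.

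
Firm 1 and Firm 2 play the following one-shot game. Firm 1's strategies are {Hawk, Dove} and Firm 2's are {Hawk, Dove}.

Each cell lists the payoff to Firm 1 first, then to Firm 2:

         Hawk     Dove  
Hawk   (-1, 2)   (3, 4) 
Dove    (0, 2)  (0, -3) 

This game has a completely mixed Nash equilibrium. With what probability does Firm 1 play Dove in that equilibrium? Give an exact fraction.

Let r be the probability that Firm 1 plays Hawk. In a completely mixed equilibrium, Firm 2 must be indifferent between Hawk and Dove.
Firm 2's expected payoff from Hawk is 2r + 2(1−r); from Dove it is 4r − 3(1−r).
Setting these equal: 2 = 7r − 3, so r = 5/7.
Therefore Firm 1 plays Dove with probability 1 − 5/7 = 2/7.

2/7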